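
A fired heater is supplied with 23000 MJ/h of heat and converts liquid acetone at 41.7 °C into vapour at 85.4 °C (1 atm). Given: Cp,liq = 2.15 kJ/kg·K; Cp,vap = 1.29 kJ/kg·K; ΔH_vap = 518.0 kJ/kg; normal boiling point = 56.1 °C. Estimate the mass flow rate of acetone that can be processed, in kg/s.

ṁ = 10.9 kg/s

Δh = 2.15×(56.1−41.7) + 518.0 + 1.29×(85.4−56.1) = 586.76 kJ/kg
Q = 23000 MJ/h = 6388.9 kJ/s = 6388.9 kJ/s
ṁ = Q/Δh = 6388.9 / 586.76 = 10.888 kg/s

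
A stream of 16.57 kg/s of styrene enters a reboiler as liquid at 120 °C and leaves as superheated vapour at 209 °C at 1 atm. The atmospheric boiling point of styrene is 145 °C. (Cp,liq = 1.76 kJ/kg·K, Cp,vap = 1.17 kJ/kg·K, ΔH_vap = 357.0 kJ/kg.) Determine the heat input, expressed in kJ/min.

Q = 473000 kJ/min

liquid 120→145 °C: 44 kJ/kg
vaporisation at 145 °C: 357 kJ/kg
vapour 145→209 °C: 74.88 kJ/kg
Δh = 44 + 357 + 74.88 = 475.88 kJ/kg
Q = ṁ·Δh = 16.57 kg/s × 475.88 kJ/kg = 7885.3 kJ/s
|Q| = 7885.3 kW = 473120 kJ/min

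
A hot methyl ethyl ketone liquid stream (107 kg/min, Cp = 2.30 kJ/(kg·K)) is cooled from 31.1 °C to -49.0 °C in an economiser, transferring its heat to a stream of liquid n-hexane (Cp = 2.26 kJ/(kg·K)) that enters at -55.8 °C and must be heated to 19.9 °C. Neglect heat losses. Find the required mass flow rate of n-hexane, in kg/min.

ṁ_c = 115 kg/min

Heat released by hot stream: Q = 107 × 2.30 × (31.1 − -49.0) = 19713 kJ/min
Energy balance on cold side (adiabatic exchanger): Q = ṁ_c·Cp_c·(T_c,out − T_c,in)
ṁ_c = 19713 / [2.26 × (19.9 − -55.8)] = 115.22 kg/min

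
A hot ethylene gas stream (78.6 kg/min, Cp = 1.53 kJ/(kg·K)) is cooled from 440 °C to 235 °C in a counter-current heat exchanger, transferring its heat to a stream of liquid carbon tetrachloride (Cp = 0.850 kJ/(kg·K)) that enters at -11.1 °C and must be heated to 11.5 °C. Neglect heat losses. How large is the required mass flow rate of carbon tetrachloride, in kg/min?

Heat released by hot stream: Q = 78.6 × 1.53 × (440 − 235) = 24653 kJ/min
Energy balance on cold side (adiabatic exchanger): Q = ṁ_c·Cp_c·(T_c,out − T_c,in)
ṁ_c = 24653 / [0.850 × (11.5 − -11.1)] = 1283.3 kg/min

ṁ_c = 1280 kg/min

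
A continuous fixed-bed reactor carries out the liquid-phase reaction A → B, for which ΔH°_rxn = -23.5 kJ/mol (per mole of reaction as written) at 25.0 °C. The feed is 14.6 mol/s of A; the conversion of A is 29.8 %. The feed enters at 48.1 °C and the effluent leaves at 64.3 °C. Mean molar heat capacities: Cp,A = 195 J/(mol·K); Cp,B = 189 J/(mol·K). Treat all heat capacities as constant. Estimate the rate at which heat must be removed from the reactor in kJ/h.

Q_out = 206000 kJ/h

Extent of reaction ξ = 0.298 × 14.6 = 4.3508 mol/s
Reaction term: ξ·ΔH°_rxn = 4.3508 × -23.5 = -102.24 kJ/s
Sensible, feed 48.1→25 °C: -65.766 kJ/s
Outlet flows (mol/s): A 10.249, B 4.3508
Sensible, products 25→64.3 °C: 110.86 kJ/s
Q = ΔH = -57.148 kJ/s = -57.148 kW
Heat removed = 205730 kJ/h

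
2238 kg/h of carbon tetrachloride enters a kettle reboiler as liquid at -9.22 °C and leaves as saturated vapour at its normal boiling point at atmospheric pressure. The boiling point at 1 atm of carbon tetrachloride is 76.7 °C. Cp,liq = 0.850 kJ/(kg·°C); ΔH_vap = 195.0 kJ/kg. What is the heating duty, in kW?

Q = 167 kW

liquid -9.22→76.7 °C: 73.032 kJ/kg
vaporisation at 76.7 °C: 195 kJ/kg
Δh = 73.032 + 195 = 268.03 kJ/kg
Q = ṁ·Δh = 2238 kg/h × 268.03 kJ/kg = 599860 kJ/h
|Q| = 166.63 kW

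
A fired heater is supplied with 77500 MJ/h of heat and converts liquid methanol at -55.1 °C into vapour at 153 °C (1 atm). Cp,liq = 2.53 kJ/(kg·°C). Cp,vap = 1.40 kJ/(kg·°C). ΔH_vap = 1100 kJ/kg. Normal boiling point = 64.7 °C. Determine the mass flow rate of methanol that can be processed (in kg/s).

Δh = 2.53×(64.7−-55.1) + 1100 + 1.40×(153−64.7) = 1526.7 kJ/kg
Q = 77500 MJ/h = 21528 kJ/s = 21528 kJ/s
ṁ = Q/Δh = 21528 / 1526.7 = 14.101 kg/s

ṁ = 14.1 kg/s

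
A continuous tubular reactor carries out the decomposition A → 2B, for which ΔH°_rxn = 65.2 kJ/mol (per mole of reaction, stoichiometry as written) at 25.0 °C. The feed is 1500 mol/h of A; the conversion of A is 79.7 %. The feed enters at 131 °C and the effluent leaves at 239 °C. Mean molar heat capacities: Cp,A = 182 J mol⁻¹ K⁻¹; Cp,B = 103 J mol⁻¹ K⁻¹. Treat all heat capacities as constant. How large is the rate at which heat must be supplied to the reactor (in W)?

Q_in = 31500 W

Extent of reaction ξ = 0.797 × 1500 = 1195.5 mol/h
Reaction term: ξ·ΔH°_rxn = 1195.5 × 65.2 = 77947 kJ/h
Sensible, feed 131→25 °C: -28938 kJ/h
Outlet flows (mol/h): A 304.5, B 2391
Sensible, products 25→239 °C: 64562 kJ/h
Q = ΔH = 113570 kJ/h = 31.547 kW
Heat supplied = 31547 W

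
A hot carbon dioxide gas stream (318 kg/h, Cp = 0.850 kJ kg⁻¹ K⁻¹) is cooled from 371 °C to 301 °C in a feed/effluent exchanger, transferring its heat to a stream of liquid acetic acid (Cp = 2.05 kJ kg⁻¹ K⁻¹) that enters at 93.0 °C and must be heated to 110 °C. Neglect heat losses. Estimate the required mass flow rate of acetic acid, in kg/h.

Heat released by hot stream: Q = 318 × 0.850 × (371 − 301) = 18921 kJ/h
Energy balance on cold side (adiabatic exchanger): Q = ṁ_c·Cp_c·(T_c,out − T_c,in)
ṁ_c = 18921 / [2.05 × (110 − 93.0)] = 542.93 kg/h

ṁ_c = 543 kg/h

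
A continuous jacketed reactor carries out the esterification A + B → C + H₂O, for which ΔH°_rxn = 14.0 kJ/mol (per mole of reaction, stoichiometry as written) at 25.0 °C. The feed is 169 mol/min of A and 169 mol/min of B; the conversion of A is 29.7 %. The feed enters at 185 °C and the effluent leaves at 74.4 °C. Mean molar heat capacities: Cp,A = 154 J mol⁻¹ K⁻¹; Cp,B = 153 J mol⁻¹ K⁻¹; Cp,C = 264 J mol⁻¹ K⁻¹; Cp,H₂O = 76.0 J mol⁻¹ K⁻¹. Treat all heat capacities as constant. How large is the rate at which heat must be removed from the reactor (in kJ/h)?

Q_out = 297000 kJ/h

Extent of reaction ξ = 0.297 × 169 = 50.193 mol/min
Reaction term: ξ·ΔH°_rxn = 50.193 × 14.0 = 702.7 kJ/min
Sensible, feed 185→25 °C: -8301.3 kJ/min
Outlet flows (mol/min): A 118.81, B 118.81, C 50.193, H₂O 50.193
Sensible, products 25→74.4 °C: 2644.8 kJ/min
Q = ΔH = -4953.7 kJ/min = -82.562 kW
Heat removed = 297220 kJ/h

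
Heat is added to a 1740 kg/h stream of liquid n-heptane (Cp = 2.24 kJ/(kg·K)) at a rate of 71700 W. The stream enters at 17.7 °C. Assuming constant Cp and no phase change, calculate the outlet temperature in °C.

T_out = 83.9 °C

Q = 71700 W = 258120 kJ/h
ΔT = Q/(ṁ·Cp) = 258120/(1740×2.24) = 66.225 K
T_out = 17.7 + 66.225 = 83.925 °C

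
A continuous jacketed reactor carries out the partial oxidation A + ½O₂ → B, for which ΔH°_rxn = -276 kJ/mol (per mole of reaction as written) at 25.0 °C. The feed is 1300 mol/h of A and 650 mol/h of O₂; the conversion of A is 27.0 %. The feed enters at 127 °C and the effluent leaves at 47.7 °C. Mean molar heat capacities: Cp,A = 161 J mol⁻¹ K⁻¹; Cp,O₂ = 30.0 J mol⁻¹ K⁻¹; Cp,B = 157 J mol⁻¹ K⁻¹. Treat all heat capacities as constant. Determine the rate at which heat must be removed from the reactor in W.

Q_out = 32000 W

Extent of reaction ξ = 0.270 × 1300 = 351 mol/h
Reaction term: ξ·ΔH°_rxn = 351 × -276 = -96876 kJ/h
Sensible, feed 127→25 °C: -23338 kJ/h
Outlet flows (mol/h): A 949, O₂ 474.5, B 351
Sensible, products 25→47.7 °C: 5042.4 kJ/h
Q = ΔH = -115170 kJ/h = -31.992 kW
Heat removed = 31992 W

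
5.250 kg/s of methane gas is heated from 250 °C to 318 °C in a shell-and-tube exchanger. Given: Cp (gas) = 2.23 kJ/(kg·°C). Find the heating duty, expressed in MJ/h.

Q = ṁ·Cp·ΔT = 5.250 × 2.23 × (318 − 250) = 796.11 kJ/s
Heating duty = 2866 MJ/h

Q = 2870 MJ/h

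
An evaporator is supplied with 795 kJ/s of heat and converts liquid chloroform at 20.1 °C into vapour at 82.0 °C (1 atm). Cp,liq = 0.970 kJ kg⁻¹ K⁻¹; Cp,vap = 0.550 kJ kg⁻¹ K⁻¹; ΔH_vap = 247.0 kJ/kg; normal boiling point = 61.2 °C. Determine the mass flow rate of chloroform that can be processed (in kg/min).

Δh = 0.970×(61.2−20.1) + 247.0 + 0.550×(82.0−61.2) = 298.31 kJ/kg
Q = 795 kJ/s = 795 kJ/s = 47700 kJ/min
ṁ = Q/Δh = 47700 / 298.31 = 159.9 kg/min

ṁ = 160 kg/min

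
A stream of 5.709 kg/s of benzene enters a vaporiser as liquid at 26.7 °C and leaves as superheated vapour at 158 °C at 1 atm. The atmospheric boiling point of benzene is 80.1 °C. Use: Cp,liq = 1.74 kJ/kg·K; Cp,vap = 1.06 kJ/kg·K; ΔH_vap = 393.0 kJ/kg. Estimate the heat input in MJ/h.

liquid 26.7→80.1 °C: 92.916 kJ/kg
vaporisation at 80.1 °C: 393 kJ/kg
vapour 80.1→158 °C: 82.574 kJ/kg
Δh = 92.916 + 393 + 82.574 = 568.49 kJ/kg
Q = ṁ·Δh = 5.709 kg/s × 568.49 kJ/kg = 3245.5 kJ/s
|Q| = 3245.5 kW = 11684 MJ/h

Q = 11700 MJ/h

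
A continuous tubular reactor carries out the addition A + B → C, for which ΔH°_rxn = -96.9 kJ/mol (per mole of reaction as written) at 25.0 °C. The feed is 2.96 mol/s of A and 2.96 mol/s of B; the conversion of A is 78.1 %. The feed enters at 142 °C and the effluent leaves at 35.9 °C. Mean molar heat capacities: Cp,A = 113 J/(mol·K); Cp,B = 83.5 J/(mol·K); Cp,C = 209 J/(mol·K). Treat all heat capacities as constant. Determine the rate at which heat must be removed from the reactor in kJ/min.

Extent of reaction ξ = 0.781 × 2.96 = 2.3118 mol/s
Reaction term: ξ·ΔH°_rxn = 2.3118 × -96.9 = -224.01 kJ/s
Sensible, feed 142→25 °C: -68.052 kJ/s
Outlet flows (mol/s): A 0.64824, B 0.64824, C 2.3118
Sensible, products 25→35.9 °C: 6.6549 kJ/s
Q = ΔH = -285.41 kJ/s = -285.41 kW
Heat removed = 17124 kJ/min

Q_out = 17100 kJ/min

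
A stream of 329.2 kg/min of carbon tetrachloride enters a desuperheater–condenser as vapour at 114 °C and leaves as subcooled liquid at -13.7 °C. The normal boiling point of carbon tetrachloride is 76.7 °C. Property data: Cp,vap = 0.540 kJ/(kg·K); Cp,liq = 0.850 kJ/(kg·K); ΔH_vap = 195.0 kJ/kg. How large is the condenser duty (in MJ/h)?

Q_c = 5770 MJ/h

vapour 114→76.7 °C: -20.142 kJ/kg
condensation at 76.7 °C: -195 kJ/kg
liquid 76.7→-13.7 °C: -76.84 kJ/kg
Δh = -20.142 + -195 + -76.84 = -291.98 kJ/kg
Q = ṁ·Δh = 329.2 kg/min × -291.98 kJ/kg = -96120 kJ/min
|Q| = 1602 kW = 5767.2 MJ/h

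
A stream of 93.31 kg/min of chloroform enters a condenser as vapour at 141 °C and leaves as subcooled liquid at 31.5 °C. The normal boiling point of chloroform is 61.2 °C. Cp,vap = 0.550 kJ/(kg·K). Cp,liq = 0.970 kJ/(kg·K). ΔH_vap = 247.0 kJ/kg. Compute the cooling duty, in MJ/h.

Q_c = 1790 MJ/h

vapour 141→61.2 °C: -43.89 kJ/kg
condensation at 61.2 °C: -247 kJ/kg
liquid 61.2→31.5 °C: -28.809 kJ/kg
Δh = -43.89 + -247 + -28.809 = -319.7 kJ/kg
Q = ṁ·Δh = 93.31 kg/min × -319.7 kJ/kg = -29831 kJ/min
|Q| = 497.19 kW = 1789.9 MJ/h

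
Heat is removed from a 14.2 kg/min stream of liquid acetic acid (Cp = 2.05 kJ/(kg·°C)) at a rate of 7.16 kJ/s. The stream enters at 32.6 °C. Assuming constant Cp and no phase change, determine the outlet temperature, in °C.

T_out = 17.8 °C

Q = 7.16 kJ/s = 429.6 kJ/min
ΔT = Q/(ṁ·Cp) = 429.6/(14.2×2.05) = 14.758 K
T_out = 32.6 − 14.758 = 17.842 °C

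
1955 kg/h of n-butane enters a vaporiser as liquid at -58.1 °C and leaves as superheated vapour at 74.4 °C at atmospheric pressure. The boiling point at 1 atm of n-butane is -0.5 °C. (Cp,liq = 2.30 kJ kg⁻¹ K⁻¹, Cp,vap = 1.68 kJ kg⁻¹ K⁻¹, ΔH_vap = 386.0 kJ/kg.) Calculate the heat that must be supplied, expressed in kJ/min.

liquid -58.1→-0.5 °C: 132.48 kJ/kg
vaporisation at -0.5 °C: 386 kJ/kg
vapour -0.5→74.4 °C: 125.83 kJ/kg
Δh = 132.48 + 386 + 125.83 = 644.31 kJ/kg
Q = ṁ·Δh = 1955 kg/h × 644.31 kJ/kg = 1.2596e+06 kJ/h
|Q| = 349.9 kW = 20994 kJ/min

Q = 21000 kJ/min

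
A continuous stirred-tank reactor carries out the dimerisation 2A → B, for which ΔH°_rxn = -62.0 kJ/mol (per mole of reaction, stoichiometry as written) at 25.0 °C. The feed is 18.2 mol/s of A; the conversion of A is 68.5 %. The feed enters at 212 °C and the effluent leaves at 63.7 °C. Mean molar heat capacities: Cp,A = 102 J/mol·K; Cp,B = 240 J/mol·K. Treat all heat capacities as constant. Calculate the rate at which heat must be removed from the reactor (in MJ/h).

Q_out = 2350 MJ/h

Extent of reaction ξ = 0.685 × 18.2 / 2 = 6.2335 mol/s
Reaction term: ξ·ΔH°_rxn = 6.2335 × -62.0 = -386.48 kJ/s
Sensible, feed 212→25 °C: -347.15 kJ/s
Outlet flows (mol/s): A 5.733, B 6.2335
Sensible, products 25→63.7 °C: 80.527 kJ/s
Q = ΔH = -653.1 kJ/s = -653.1 kW
Heat removed = 2351.1 MJ/h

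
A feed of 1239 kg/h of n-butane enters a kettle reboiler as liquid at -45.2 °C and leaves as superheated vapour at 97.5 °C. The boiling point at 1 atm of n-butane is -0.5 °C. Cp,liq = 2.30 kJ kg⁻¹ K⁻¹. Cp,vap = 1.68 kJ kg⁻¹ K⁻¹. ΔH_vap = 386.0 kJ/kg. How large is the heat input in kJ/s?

Q = 225 kJ/s

liquid -45.2→-0.5 °C: 102.81 kJ/kg
vaporisation at -0.5 °C: 386 kJ/kg
vapour -0.5→97.5 °C: 164.64 kJ/kg
Δh = 102.81 + 386 + 164.64 = 653.45 kJ/kg
Q = ṁ·Δh = 1239 kg/h × 653.45 kJ/kg = 809620 kJ/h
|Q| = 224.9 kW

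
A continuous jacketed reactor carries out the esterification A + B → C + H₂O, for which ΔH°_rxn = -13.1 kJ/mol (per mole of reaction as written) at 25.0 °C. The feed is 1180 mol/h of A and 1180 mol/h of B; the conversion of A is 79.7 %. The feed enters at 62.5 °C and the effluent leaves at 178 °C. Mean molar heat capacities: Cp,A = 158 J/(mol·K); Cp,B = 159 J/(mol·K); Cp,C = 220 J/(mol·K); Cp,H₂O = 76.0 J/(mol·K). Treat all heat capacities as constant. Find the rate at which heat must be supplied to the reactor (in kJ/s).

Q_in = 7.74 kJ/s

Extent of reaction ξ = 0.797 × 1180 = 940.46 mol/h
Reaction term: ξ·ΔH°_rxn = 940.46 × -13.1 = -12320 kJ/h
Sensible, feed 62.5→25 °C: -14027 kJ/h
Outlet flows (mol/h): A 239.54, B 239.54, C 940.46, H₂O 940.46
Sensible, products 25→178 °C: 54209 kJ/h
Q = ΔH = 27862 kJ/h = 7.7395 kW
Heat supplied = 7.7395 kJ/s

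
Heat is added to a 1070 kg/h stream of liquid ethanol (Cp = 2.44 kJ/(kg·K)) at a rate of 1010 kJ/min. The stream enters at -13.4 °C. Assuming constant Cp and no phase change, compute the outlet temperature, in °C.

T_out = 9.81 °C

Q = 1010 kJ/min = 60600 kJ/h
ΔT = Q/(ṁ·Cp) = 60600/(1070×2.44) = 23.211 K
T_out = -13.4 + 23.211 = 9.8113 °C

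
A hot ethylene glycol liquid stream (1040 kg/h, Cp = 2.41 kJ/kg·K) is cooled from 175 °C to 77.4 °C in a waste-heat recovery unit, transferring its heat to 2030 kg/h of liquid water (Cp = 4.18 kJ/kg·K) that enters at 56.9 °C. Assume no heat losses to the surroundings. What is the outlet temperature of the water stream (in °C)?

T_c,out = 85.7 °C

Heat released by hot stream: Q = 1040 × 2.41 × (175 − 77.4) = 244620 kJ/h
Energy balance on cold side (adiabatic exchanger): Q = ṁ_c·Cp_c·(T_c,out − T_c,in)
T_c,out = 56.9 + 244620/(2030 × 4.18) = 85.729 °C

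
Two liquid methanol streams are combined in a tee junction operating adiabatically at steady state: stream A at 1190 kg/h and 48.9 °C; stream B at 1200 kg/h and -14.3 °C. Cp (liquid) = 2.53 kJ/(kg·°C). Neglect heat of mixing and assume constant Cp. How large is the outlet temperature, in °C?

No heat crosses the boundary, so H_out = H_in.
Σ ṁᵢCp,ᵢTᵢ = 1190×2.53×48.9 + 1200×2.53×-14.3 = 103810
Σ ṁᵢCp,ᵢ = 1190×2.53 + 1200×2.53 = 6046.7
T_out = 103810 / 6046.7 = 17.168 °C

T_out = 17.2 °C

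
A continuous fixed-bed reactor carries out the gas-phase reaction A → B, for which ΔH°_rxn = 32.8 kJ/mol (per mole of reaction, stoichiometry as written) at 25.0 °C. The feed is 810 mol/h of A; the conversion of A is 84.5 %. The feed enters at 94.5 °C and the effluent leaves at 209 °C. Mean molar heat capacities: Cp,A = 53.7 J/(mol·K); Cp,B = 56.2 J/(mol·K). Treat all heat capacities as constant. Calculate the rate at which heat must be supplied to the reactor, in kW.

Q_in = 7.71 kW

Extent of reaction ξ = 0.845 × 810 = 684.45 mol/h
Reaction term: ξ·ΔH°_rxn = 684.45 × 32.8 = 22450 kJ/h
Sensible, feed 94.5→25 °C: -3023 kJ/h
Outlet flows (mol/h): A 125.55, B 684.45
Sensible, products 25→209 °C: 8318.3 kJ/h
Q = ΔH = 27745 kJ/h = 7.707 kW
Heat supplied = 7.707 kW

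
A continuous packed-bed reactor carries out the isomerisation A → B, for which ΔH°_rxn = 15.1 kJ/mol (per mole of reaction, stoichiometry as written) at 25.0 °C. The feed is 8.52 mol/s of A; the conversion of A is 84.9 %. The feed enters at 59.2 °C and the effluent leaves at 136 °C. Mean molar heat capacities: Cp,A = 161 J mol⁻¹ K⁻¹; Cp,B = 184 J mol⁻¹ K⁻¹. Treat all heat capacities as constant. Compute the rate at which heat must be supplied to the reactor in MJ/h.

Extent of reaction ξ = 0.849 × 8.52 = 7.2335 mol/s
Reaction term: ξ·ΔH°_rxn = 7.2335 × 15.1 = 109.23 kJ/s
Sensible, feed 59.2→25 °C: -46.913 kJ/s
Outlet flows (mol/s): A 1.2865, B 7.2335
Sensible, products 25→136 °C: 170.73 kJ/s
Q = ΔH = 233.04 kJ/s = 233.04 kW
Heat supplied = 838.95 MJ/h

Q_in = 839 MJ/h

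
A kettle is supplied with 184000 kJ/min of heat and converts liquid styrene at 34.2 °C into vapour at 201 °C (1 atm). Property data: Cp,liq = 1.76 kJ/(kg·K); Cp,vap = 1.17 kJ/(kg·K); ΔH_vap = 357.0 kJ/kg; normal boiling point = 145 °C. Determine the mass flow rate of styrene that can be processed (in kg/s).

ṁ = 4.97 kg/s

Δh = 1.76×(145−34.2) + 357.0 + 1.17×(201−145) = 617.53 kJ/kg
Q = 184000 kJ/min = 3066.7 kJ/s = 3066.7 kJ/s
ṁ = Q/Δh = 3066.7 / 617.53 = 4.966 kg/s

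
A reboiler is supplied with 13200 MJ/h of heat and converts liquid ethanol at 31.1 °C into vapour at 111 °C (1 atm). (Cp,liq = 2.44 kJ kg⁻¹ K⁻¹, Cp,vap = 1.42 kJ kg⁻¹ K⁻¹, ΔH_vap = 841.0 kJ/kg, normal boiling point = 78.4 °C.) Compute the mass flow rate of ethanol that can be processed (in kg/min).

Δh = 2.44×(78.4−31.1) + 841.0 + 1.42×(111−78.4) = 1002.7 kJ/kg
Q = 13200 MJ/h = 3666.7 kJ/s = 220000 kJ/min
ṁ = Q/Δh = 220000 / 1002.7 = 219.41 kg/min

ṁ = 219 kg/min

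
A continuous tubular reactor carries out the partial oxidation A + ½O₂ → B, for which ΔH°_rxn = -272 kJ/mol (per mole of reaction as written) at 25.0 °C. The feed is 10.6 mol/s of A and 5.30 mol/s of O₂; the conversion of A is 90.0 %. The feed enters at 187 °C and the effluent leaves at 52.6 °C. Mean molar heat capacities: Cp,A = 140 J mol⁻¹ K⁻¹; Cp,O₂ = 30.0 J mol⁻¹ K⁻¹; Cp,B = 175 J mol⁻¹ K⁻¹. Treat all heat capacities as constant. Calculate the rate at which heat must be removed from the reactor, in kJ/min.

Extent of reaction ξ = 0.900 × 10.6 = 9.54 mol/s
Reaction term: ξ·ΔH°_rxn = 9.54 × -272 = -2594.9 kJ/s
Sensible, feed 187→25 °C: -266.17 kJ/s
Outlet flows (mol/s): A 1.06, O₂ 0.53, B 9.54
Sensible, products 25→52.6 °C: 50.613 kJ/s
Q = ΔH = -2810.4 kJ/s = -2810.4 kW
Heat removed = 168630 kJ/min

Q_out = 169000 kJ/min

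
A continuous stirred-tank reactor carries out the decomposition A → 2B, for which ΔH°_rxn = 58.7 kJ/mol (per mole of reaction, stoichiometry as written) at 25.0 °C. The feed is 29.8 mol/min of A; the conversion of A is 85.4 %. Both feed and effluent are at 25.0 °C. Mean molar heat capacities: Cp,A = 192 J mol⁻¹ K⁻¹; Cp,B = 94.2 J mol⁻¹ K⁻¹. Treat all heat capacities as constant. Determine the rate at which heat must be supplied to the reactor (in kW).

Q_in = 24.9 kW

Extent of reaction ξ = 0.854 × 29.8 = 25.449 mol/min
Reaction term: ξ·ΔH°_rxn = 25.449 × 58.7 = 1493.9 kJ/min
Q = ΔH = 1493.9 kJ/min = 24.898 kW
Heat supplied = 24.898 kW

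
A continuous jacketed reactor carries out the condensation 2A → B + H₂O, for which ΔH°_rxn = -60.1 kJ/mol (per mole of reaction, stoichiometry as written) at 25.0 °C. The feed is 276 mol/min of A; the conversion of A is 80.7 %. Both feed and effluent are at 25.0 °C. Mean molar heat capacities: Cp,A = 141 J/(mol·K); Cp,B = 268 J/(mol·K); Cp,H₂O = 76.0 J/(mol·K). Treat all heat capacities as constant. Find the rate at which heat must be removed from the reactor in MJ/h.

Extent of reaction ξ = 0.807 × 276 / 2 = 111.37 mol/min
Reaction term: ξ·ΔH°_rxn = 111.37 × -60.1 = -6693.1 kJ/min
Q = ΔH = -6693.1 kJ/min = -111.55 kW
Heat removed = 401.59 MJ/h

Q_out = 402 MJ/h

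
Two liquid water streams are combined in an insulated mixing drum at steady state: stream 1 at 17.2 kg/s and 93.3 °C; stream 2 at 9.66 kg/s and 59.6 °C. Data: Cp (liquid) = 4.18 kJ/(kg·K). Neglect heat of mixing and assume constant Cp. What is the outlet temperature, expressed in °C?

No heat crosses the boundary, so H_out = H_in.
T_out = Σ ṁᵢCp,ᵢTᵢ / Σ ṁᵢCp,ᵢ
      = 9114.5 / 112.27 = 81.18 °C

T_out = 81.2 °C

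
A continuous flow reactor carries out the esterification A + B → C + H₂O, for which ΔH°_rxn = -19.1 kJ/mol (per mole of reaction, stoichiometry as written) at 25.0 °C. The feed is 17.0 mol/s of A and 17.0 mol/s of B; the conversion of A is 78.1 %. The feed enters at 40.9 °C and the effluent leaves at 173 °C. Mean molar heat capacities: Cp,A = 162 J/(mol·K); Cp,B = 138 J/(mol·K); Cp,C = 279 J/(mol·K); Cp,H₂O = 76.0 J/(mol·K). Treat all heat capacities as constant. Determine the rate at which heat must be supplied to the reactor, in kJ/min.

Extent of reaction ξ = 0.781 × 17.0 = 13.277 mol/s
Reaction term: ξ·ΔH°_rxn = 13.277 × -19.1 = -253.59 kJ/s
Sensible, feed 40.9→25 °C: -81.09 kJ/s
Outlet flows (mol/s): A 3.723, B 3.723, C 13.277, H₂O 13.277
Sensible, products 25→173 °C: 862.87 kJ/s
Q = ΔH = 528.19 kJ/s = 528.19 kW
Heat supplied = 31692 kJ/min

Q_in = 31700 kJ/min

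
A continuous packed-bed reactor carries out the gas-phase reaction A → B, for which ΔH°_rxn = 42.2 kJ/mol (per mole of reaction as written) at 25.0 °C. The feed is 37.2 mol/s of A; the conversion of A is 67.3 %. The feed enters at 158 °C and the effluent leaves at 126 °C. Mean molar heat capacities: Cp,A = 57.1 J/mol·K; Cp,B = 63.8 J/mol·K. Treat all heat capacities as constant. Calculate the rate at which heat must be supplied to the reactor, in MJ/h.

Q_in = 3620 MJ/h

Extent of reaction ξ = 0.673 × 37.2 = 25.036 mol/s
Reaction term: ξ·ΔH°_rxn = 25.036 × 42.2 = 1056.5 kJ/s
Sensible, feed 158→25 °C: -282.51 kJ/s
Outlet flows (mol/s): A 12.164, B 25.036
Sensible, products 25→126 °C: 231.48 kJ/s
Q = ΔH = 1005.5 kJ/s = 1005.5 kW
Heat supplied = 3619.7 MJ/h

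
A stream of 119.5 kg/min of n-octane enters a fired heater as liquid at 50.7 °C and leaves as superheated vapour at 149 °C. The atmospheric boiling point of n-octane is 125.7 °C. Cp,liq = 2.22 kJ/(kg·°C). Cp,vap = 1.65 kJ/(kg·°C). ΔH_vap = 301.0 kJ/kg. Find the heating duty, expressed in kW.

liquid 50.7→125.7 °C: 166.5 kJ/kg
vaporisation at 125.7 °C: 301 kJ/kg
vapour 125.7→149 °C: 38.445 kJ/kg
Δh = 166.5 + 301 + 38.445 = 505.95 kJ/kg
Q = ṁ·Δh = 119.5 kg/min × 505.95 kJ/kg = 60460 kJ/min
|Q| = 1007.7 kW

Q = 1010 kW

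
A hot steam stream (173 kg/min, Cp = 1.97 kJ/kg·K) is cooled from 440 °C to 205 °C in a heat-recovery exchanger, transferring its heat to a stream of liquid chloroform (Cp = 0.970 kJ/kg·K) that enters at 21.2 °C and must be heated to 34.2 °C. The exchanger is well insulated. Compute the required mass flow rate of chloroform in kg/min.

ṁ_c = 6350 kg/min

Heat released by hot stream: Q = 173 × 1.97 × (440 − 205) = 80090 kJ/min
Energy balance on cold side (adiabatic exchanger): Q = ṁ_c·Cp_c·(T_c,out − T_c,in)
ṁ_c = 80090 / [0.970 × (34.2 − 21.2)] = 6351.3 kg/min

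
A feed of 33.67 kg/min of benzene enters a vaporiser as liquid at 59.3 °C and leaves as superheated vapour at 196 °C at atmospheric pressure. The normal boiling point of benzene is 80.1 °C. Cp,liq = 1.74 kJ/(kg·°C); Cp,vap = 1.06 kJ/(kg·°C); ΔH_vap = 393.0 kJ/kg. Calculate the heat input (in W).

liquid 59.3→80.1 °C: 36.192 kJ/kg
vaporisation at 80.1 °C: 393 kJ/kg
vapour 80.1→196 °C: 122.85 kJ/kg
Δh = 36.192 + 393 + 122.85 = 552.05 kJ/kg
Q = ṁ·Δh = 33.67 kg/min × 552.05 kJ/kg = 18587 kJ/min
|Q| = 309.79 kW = 309790 W

Q = 310000 W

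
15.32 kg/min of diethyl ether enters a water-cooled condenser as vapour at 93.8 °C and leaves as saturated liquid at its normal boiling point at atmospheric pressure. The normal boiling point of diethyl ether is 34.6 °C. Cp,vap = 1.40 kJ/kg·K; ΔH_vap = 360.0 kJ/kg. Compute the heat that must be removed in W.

vapour 93.8→34.6 °C: -82.88 kJ/kg
condensation at 34.6 °C: -360 kJ/kg
Δh = -82.88 + -360 = -442.88 kJ/kg
Q = ṁ·Δh = 15.32 kg/min × -442.88 kJ/kg = -6784.9 kJ/min
|Q| = 113.08 kW = 113080 W

Q_c = 113000 W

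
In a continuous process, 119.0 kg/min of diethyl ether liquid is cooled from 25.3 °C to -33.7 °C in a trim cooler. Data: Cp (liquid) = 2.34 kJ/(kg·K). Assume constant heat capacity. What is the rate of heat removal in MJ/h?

Q = ṁ·Cp·ΔT = 119.0 × 2.34 × (-33.7 − 25.3) = -16429 kJ/min
Converting: 16429 / 60 s = 273.82 kW
Cooling duty = 985.75 MJ/h

Q_c = 986 MJ/h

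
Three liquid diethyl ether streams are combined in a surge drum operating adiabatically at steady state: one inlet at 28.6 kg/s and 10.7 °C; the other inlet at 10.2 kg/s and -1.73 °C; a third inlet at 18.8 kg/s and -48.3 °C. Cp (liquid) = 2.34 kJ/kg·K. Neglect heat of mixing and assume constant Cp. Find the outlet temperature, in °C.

Energy balance with Q = 0: Σ ṁᵢCp,ᵢ(T_out − Tᵢ) = 0
T_out = Σ ṁᵢCp,ᵢTᵢ / Σ ṁᵢCp,ᵢ
      = -1450 / 134.78 = -10.758 °C

T_out = -10.8 °C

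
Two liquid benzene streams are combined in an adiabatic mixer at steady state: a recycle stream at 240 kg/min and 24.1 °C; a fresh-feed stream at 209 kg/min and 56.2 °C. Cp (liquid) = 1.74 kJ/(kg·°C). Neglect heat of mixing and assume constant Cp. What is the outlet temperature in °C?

T_out = 39.0 °C

Energy balance with Q = 0: Σ ṁᵢCp,ᵢ(T_out − Tᵢ) = 0
T_out = Σ ṁᵢCp,ᵢTᵢ / Σ ṁᵢCp,ᵢ
      = 30502 / 781.26 = 39.042 °C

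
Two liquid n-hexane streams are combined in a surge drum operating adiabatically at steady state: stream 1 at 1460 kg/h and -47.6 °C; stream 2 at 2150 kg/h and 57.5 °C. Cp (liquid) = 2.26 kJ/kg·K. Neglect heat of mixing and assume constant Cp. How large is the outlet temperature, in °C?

T_out = 15.0 °C

No heat crosses the boundary, so H_out = H_in.
Σ ṁᵢCp,ᵢTᵢ = 1460×2.26×-47.6 + 2150×2.26×57.5 = 122330
Σ ṁᵢCp,ᵢ = 1460×2.26 + 2150×2.26 = 8158.6
T_out = 122330 / 8158.6 = 14.994 °C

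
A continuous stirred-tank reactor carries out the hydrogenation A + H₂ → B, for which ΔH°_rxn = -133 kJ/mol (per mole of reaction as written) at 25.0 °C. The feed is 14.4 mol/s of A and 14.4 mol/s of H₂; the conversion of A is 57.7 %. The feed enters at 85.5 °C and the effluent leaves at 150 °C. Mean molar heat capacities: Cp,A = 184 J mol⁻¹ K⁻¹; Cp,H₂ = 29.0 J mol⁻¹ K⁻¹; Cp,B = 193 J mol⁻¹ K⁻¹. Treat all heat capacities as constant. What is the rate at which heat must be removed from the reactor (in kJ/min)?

Extent of reaction ξ = 0.577 × 14.4 = 8.3088 mol/s
Reaction term: ξ·ΔH°_rxn = 8.3088 × -133 = -1105.1 kJ/s
Sensible, feed 85.5→25 °C: -185.57 kJ/s
Outlet flows (mol/s): A 6.0912, H₂ 6.0912, B 8.3088
Sensible, products 25→150 °C: 362.63 kJ/s
Q = ΔH = -928.01 kJ/s = -928.01 kW
Heat removed = 55680 kJ/min

Q_out = 55700 kJ/min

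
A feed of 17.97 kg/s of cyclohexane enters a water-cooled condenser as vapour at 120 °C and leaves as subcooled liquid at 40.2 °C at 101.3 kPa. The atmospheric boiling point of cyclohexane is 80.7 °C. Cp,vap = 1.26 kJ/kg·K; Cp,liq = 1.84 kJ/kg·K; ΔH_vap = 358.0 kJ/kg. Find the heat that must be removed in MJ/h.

vapour 120→80.7 °C: -49.518 kJ/kg
condensation at 80.7 °C: -358 kJ/kg
liquid 80.7→40.2 °C: -74.52 kJ/kg
Δh = -49.518 + -358 + -74.52 = -482.04 kJ/kg
Q = ṁ·Δh = 17.97 kg/s × -482.04 kJ/kg = -8662.2 kJ/s
|Q| = 8662.2 kW = 31184 MJ/h

Q_c = 31200 MJ/h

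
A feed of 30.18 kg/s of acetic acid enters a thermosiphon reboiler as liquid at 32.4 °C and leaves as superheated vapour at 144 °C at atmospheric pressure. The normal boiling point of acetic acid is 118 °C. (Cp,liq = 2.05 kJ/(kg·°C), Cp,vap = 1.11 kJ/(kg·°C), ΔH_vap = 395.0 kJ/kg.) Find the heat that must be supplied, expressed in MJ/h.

liquid 32.4→118 °C: 175.48 kJ/kg
vaporisation at 118 °C: 395 kJ/kg
vapour 118→144 °C: 28.86 kJ/kg
Δh = 175.48 + 395 + 28.86 = 599.34 kJ/kg
Q = ṁ·Δh = 30.18 kg/s × 599.34 kJ/kg = 18088 kJ/s
|Q| = 18088 kW = 65117 MJ/h

Q = 65100 MJ/h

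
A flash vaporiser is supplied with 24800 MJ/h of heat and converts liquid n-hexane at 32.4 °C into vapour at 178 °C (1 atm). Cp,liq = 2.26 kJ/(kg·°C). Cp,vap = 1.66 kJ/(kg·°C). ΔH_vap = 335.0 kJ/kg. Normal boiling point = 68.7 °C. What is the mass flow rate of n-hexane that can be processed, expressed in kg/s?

ṁ = 11.5 kg/s

Δh = 2.26×(68.7−32.4) + 335.0 + 1.66×(178−68.7) = 598.48 kJ/kg
Q = 24800 MJ/h = 6888.9 kJ/s = 6888.9 kJ/s
ṁ = Q/Δh = 6888.9 / 598.48 = 11.511 kg/s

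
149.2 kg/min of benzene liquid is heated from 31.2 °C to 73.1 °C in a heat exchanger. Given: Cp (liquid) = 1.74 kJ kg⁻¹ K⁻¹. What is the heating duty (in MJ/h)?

Q = ṁ·Cp·ΔT = 149.2 × 1.74 × (73.1 − 31.2) = 10878 kJ/min
Converting: 10878 / 60 s = 181.29 kW
Heating duty = 652.65 MJ/h

Q = 653 MJ/h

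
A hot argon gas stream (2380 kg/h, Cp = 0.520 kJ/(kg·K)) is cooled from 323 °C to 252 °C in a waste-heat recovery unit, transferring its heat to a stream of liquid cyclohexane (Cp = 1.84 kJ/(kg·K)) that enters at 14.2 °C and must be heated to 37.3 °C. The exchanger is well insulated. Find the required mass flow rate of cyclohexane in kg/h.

Heat released by hot stream: Q = 2380 × 0.520 × (323 − 252) = 87870 kJ/h
Energy balance on cold side (adiabatic exchanger): Q = ṁ_c·Cp_c·(T_c,out − T_c,in)
ṁ_c = 87870 / [1.84 × (37.3 − 14.2)] = 2067.3 kg/h

ṁ_c = 2070 kg/h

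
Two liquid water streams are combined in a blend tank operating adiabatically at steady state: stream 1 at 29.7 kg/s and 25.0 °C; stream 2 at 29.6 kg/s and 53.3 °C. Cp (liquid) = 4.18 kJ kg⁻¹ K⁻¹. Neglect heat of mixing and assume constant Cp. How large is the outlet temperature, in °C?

T_out = 39.1 °C

No heat crosses the boundary, so H_out = H_in.
Σ ṁᵢCp,ᵢTᵢ = 29.7×4.18×25.0 + 29.6×4.18×53.3 = 9698.4
Σ ṁᵢCp,ᵢ = 29.7×4.18 + 29.6×4.18 = 247.87
T_out = 9698.4 / 247.87 = 39.126 °C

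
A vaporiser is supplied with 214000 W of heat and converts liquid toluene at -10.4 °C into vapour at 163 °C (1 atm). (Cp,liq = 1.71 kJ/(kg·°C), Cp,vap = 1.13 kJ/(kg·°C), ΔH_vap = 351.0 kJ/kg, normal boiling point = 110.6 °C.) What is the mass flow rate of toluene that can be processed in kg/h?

Δh = 1.71×(110.6−-10.4) + 351.0 + 1.13×(163−110.6) = 617.12 kJ/kg
Q = 214000 W = 214 kJ/s = 770400 kJ/h
ṁ = Q/Δh = 770400 / 617.12 = 1248.4 kg/h

ṁ = 1250 kg/h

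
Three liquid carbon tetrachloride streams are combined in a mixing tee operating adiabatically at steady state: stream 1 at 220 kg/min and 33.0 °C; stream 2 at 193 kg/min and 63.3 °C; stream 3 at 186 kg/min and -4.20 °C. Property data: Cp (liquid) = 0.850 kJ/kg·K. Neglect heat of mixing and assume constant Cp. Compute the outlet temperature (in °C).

T_out = 31.2 °C

No heat crosses the boundary, so H_out = H_in.
T_out = Σ ṁᵢCp,ᵢTᵢ / Σ ṁᵢCp,ᵢ
      = 15891 / 509.15 = 31.212 °C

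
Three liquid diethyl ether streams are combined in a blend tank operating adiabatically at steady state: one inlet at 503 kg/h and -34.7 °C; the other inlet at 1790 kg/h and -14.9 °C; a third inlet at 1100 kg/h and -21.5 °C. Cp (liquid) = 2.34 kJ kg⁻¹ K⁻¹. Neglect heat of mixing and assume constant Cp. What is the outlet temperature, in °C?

No heat crosses the boundary, so H_out = H_in.
Σ ṁᵢCp,ᵢTᵢ = 503×2.34×-34.7 + 1790×2.34×-14.9 + 1100×2.34×-21.5 = -158590
Σ ṁᵢCp,ᵢ = 503×2.34 + 1790×2.34 + 1100×2.34 = 7939.6
T_out = -158590 / 7939.6 = -19.975 °C

T_out = -20.0 °C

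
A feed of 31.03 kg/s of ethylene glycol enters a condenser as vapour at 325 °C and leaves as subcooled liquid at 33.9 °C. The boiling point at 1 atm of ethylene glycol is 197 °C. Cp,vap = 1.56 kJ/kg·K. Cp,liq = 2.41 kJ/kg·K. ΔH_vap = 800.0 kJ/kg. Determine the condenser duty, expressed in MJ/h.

Q_c = 156000 MJ/h

vapour 325→197 °C: -199.68 kJ/kg
condensation at 197 °C: -800 kJ/kg
liquid 197→33.9 °C: -393.07 kJ/kg
Δh = -199.68 + -800 + -393.07 = -1392.8 kJ/kg
Q = ṁ·Δh = 31.03 kg/s × -1392.8 kJ/kg = -43217 kJ/s
|Q| = 43217 kW = 155580 MJ/h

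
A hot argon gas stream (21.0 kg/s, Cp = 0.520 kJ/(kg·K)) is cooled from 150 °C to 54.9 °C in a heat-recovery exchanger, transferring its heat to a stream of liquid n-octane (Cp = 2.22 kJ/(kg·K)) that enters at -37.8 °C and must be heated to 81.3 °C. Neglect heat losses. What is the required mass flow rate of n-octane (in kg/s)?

ṁ_c = 3.93 kg/s

Heat released by hot stream: Q = 21.0 × 0.520 × (150 − 54.9) = 1038.5 kJ/s
Energy balance on cold side (adiabatic exchanger): Q = ṁ_c·Cp_c·(T_c,out − T_c,in)
ṁ_c = 1038.5 / [2.22 × (81.3 − -37.8)] = 3.9277 kg/s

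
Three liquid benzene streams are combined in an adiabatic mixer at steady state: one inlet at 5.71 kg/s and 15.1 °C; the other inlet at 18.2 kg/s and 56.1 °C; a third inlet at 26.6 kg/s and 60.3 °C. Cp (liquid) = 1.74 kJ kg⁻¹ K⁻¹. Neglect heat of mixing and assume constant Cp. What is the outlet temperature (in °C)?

T_out = 53.7 °C

Energy balance with Q = 0: Σ ṁᵢCp,ᵢ(T_out − Tᵢ) = 0
T_out = Σ ṁᵢCp,ᵢTᵢ / Σ ṁᵢCp,ᵢ
      = 4717.5 / 87.887 = 53.677 °C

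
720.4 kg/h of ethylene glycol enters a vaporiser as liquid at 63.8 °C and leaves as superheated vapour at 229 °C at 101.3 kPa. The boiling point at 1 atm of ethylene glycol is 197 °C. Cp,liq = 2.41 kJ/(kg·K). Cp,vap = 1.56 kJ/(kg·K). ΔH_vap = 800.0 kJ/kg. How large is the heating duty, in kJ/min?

Q = 14100 kJ/min

liquid 63.8→197 °C: 321.01 kJ/kg
vaporisation at 197 °C: 800 kJ/kg
vapour 197→229 °C: 49.92 kJ/kg
Δh = 321.01 + 800 + 49.92 = 1170.9 kJ/kg
Q = ṁ·Δh = 720.4 kg/h × 1170.9 kJ/kg = 843540 kJ/h
|Q| = 234.32 kW = 14059 kJ/min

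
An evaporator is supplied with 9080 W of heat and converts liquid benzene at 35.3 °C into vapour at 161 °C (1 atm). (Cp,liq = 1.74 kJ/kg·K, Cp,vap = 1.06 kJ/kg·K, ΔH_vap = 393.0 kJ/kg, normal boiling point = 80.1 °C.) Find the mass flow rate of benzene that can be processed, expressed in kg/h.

Δh = 1.74×(80.1−35.3) + 393.0 + 1.06×(161−80.1) = 556.71 kJ/kg
Q = 9080 W = 9.08 kJ/s = 32688 kJ/h
ṁ = Q/Δh = 32688 / 556.71 = 58.717 kg/h

ṁ = 58.7 kg/h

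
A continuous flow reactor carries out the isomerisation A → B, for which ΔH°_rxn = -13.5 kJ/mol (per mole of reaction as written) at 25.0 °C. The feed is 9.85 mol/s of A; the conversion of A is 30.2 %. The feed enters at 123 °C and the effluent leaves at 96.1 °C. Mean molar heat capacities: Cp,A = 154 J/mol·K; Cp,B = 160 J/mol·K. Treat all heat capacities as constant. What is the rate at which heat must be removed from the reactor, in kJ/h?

Q_out = 287000 kJ/h

Extent of reaction ξ = 0.302 × 9.85 = 2.9747 mol/s
Reaction term: ξ·ΔH°_rxn = 2.9747 × -13.5 = -40.158 kJ/s
Sensible, feed 123→25 °C: -148.66 kJ/s
Outlet flows (mol/s): A 6.8753, B 2.9747
Sensible, products 25→96.1 °C: 109.12 kJ/s
Q = ΔH = -79.694 kJ/s = -79.694 kW
Heat removed = 286900 kJ/h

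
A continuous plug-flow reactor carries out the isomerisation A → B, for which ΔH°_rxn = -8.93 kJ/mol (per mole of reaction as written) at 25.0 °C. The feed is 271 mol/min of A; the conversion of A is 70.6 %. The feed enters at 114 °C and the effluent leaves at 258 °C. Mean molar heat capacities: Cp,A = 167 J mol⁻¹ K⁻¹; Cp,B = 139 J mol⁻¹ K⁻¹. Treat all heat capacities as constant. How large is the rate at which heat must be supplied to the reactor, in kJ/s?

Extent of reaction ξ = 0.706 × 271 = 191.33 mol/min
Reaction term: ξ·ΔH°_rxn = 191.33 × -8.93 = -1708.5 kJ/min
Sensible, feed 114→25 °C: -4027.9 kJ/min
Outlet flows (mol/min): A 79.674, B 191.33
Sensible, products 25→258 °C: 9296.7 kJ/min
Q = ΔH = 3560.3 kJ/min = 59.338 kW
Heat supplied = 59.338 kJ/s

Q_in = 59.3 kJ/s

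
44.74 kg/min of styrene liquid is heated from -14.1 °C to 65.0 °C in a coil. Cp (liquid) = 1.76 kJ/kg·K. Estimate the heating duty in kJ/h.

Q = 374000 kJ/h

Q = ṁ·Cp·ΔT = 44.74 × 1.76 × (65.0 − -14.1) = 6228.5 kJ/min
Converting: 6228.5 / 60 s = 103.81 kW
Heating duty = 373710 kJ/h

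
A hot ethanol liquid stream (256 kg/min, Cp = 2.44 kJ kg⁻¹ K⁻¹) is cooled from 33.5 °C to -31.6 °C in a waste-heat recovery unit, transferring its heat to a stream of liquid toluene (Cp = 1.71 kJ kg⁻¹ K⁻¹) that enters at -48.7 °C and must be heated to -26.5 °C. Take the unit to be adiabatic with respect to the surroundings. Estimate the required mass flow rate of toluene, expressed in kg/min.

Heat released by hot stream: Q = 256 × 2.44 × (33.5 − -31.6) = 40664 kJ/min
Energy balance on cold side (adiabatic exchanger): Q = ṁ_c·Cp_c·(T_c,out − T_c,in)
ṁ_c = 40664 / [1.71 × (-26.5 − -48.7)] = 1071.2 kg/min

ṁ_c = 1070 kg/min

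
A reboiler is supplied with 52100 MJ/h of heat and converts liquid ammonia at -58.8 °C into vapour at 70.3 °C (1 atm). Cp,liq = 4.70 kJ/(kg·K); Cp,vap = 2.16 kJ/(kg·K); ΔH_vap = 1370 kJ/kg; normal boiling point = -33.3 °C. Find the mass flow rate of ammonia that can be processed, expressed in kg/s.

ṁ = 8.45 kg/s

Δh = 4.70×(-33.3−-58.8) + 1370 + 2.16×(70.3−-33.3) = 1713.6 kJ/kg
Q = 52100 MJ/h = 14472 kJ/s = 14472 kJ/s
ṁ = Q/Δh = 14472 / 1713.6 = 8.4454 kg/s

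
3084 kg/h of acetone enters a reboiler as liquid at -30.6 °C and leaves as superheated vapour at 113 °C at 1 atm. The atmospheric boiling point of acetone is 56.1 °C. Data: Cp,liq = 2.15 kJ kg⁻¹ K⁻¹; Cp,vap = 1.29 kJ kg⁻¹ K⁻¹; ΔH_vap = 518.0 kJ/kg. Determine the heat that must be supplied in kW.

liquid -30.6→56.1 °C: 186.41 kJ/kg
vaporisation at 56.1 °C: 518 kJ/kg
vapour 56.1→113 °C: 73.401 kJ/kg
Δh = 186.41 + 518 + 73.401 = 777.81 kJ/kg
Q = ṁ·Δh = 3084 kg/h × 777.81 kJ/kg = 2.3988e+06 kJ/h
|Q| = 666.32 kW

Q = 666 kW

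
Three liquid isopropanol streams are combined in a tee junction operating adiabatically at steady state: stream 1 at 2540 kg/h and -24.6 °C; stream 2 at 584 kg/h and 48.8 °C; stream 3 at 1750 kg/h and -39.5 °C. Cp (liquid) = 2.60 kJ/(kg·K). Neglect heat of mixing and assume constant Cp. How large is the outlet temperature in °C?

No heat crosses the boundary, so H_out = H_in.
Σ ṁᵢCp,ᵢTᵢ = 2540×2.60×-24.6 + 584×2.60×48.8 + 1750×2.60×-39.5 = -268090
Σ ṁᵢCp,ᵢ = 2540×2.60 + 584×2.60 + 1750×2.60 = 12672
T_out = -268090 / 12672 = -21.155 °C

T_out = -21.2 °C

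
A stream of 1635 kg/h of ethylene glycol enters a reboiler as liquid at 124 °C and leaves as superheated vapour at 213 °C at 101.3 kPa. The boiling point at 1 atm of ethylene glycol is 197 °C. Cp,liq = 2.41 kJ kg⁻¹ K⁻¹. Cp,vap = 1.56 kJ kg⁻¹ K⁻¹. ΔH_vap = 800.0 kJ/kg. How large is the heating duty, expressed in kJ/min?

Q = 27300 kJ/min

liquid 124→197 °C: 175.93 kJ/kg
vaporisation at 197 °C: 800 kJ/kg
vapour 197→213 °C: 24.96 kJ/kg
Δh = 175.93 + 800 + 24.96 = 1000.9 kJ/kg
Q = ṁ·Δh = 1635 kg/h × 1000.9 kJ/kg = 1.6365e+06 kJ/h
|Q| = 454.57 kW = 27274 kJ/min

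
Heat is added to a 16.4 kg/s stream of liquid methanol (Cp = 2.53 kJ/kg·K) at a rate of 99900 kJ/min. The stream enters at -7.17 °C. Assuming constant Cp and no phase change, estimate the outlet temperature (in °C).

T_out = 33.0 °C

Q = 99900 kJ/min = 1665 kJ/s
ΔT = Q/(ṁ·Cp) = 1665/(16.4×2.53) = 40.128 K
T_out = -7.17 + 40.128 = 32.958 °C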